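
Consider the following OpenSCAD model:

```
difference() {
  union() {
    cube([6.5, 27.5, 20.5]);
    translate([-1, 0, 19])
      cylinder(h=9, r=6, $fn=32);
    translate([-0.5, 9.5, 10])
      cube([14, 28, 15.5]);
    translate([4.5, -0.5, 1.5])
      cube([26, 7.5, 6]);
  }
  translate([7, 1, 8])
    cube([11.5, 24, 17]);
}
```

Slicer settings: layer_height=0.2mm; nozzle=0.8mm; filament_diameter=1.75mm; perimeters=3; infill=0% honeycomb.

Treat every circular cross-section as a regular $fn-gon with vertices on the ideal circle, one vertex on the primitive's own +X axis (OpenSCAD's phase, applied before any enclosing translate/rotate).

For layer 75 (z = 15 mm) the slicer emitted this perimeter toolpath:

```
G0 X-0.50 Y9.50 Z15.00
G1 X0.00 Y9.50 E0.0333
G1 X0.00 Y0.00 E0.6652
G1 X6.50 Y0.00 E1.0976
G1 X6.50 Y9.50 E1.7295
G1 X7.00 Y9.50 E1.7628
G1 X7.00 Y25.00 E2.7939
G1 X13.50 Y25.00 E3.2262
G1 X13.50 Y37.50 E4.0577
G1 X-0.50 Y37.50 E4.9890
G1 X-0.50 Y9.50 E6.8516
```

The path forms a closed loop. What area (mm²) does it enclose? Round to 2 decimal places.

Apply the shoelace formula to the sequence of (X, Y) vertices; enclosed area = 353.00 mm².

353.00 mm²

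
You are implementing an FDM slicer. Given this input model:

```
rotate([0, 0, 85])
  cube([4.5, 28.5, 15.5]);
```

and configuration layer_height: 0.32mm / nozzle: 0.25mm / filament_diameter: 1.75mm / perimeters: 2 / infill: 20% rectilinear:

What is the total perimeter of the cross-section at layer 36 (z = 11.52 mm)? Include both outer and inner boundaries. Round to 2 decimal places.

66.00 mm

At z = 11.52 mm: the 4.5×28.5 cube contributes its full rectangle (perimeter 66.00 mm); (whole slice rotated 85° about Z — lengths, areas and connectivity unchanged). Overall, the cross-section is a single solid region. Total boundary length (outer) = 66.00 mm.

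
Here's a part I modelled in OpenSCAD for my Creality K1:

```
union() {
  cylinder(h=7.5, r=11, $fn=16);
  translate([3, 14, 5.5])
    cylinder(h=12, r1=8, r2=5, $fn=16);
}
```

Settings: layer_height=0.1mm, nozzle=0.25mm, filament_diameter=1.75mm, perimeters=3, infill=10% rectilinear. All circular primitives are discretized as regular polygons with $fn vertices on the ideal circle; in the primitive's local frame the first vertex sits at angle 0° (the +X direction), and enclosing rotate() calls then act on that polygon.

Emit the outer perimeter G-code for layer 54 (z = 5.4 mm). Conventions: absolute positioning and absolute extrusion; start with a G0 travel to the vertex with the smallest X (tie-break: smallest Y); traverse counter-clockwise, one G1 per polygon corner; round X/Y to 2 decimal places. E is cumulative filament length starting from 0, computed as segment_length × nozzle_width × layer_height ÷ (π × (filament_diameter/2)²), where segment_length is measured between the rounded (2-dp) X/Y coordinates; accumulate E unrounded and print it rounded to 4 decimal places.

G0 X-11.00 Y0.00 Z5.40
G1 X-10.16 Y-4.21 E0.0446
G1 X-7.78 Y-7.78 E0.0892
G1 X-4.21 Y-10.16 E0.1338
G1 X0.00 Y-11.00 E0.1784
G1 X4.21 Y-10.16 E0.2231
G1 X7.78 Y-7.78 E0.2676
G1 X10.16 Y-4.21 E0.3122
G1 X11.00 Y0.00 E0.3569
G1 X10.16 Y4.21 E0.4015
G1 X7.78 Y7.78 E0.4461
G1 X4.21 Y10.16 E0.4907
G1 X0.00 Y11.00 E0.5353
G1 X-4.21 Y10.16 E0.5799
G1 X-7.78 Y7.78 E0.6245
G1 X-10.16 Y4.21 E0.6691
G1 X-11.00 Y0.00 E0.7137

At z = 5.4 mm: the r=11 cylinder gives a regular 16-gon of circumradius 11 (constant along its height); the cone at (3, 14) is absent (z outside [5.5, 17.5]); Combining (union): only the r=11 cylinder is present, so the union is just that shape — 1 connected region. The outline is a single polygon with 16 vertices. Extrusion per mm of travel: 0.25 × 0.1 / (π × 0.875²) = 0.010394. Accumulating E over each segment gives final E = 0.7137.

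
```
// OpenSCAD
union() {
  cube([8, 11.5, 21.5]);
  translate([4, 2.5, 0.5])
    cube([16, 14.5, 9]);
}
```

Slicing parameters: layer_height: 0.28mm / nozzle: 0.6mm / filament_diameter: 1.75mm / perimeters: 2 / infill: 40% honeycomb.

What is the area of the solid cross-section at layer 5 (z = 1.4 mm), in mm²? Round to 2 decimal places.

288.00 mm²

At z = 1.4 mm: the 8×11.5 cube contributes its full rectangle (area 92.00 mm²); the 16×14.5 cube at (4, 2.5) contributes its full rectangle (area 232.00 mm²); Combining (union): the regions partially overlap — summed areas 324.00 mm² minus the doubly-counted overlap 36.00 mm² gives 288.00 mm² — area = 288.00 mm². Overall, the cross-section is a single solid region. Net area = 288.00 mm².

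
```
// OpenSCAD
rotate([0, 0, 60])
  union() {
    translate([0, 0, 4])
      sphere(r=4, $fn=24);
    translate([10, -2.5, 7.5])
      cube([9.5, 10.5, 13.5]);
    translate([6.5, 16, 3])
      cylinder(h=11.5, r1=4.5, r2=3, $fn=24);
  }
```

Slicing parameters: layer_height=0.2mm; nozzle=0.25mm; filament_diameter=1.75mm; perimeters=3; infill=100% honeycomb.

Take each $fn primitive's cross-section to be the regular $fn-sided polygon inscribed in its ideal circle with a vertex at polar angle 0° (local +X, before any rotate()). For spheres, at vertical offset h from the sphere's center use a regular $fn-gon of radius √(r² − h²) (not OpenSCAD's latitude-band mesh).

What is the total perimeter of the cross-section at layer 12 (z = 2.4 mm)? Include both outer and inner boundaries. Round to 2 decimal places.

22.97 mm

At z = 2.4 mm: the sphere: section is a regular 24-gon, circumradius = √(r²−h²) = √(4²−1.6²) = 3.666 (perimeter = 2·24·3.666·sin(180°/24) = 22.97 mm); the cube at (10, -2.5) does not reach this height (z outside [7.5, 21]); the cone at (6.5, 16) is not intersected at this z (z outside [3, 14.5]); Merging all regions: only the r=4 sphere is present, so the union is just that shape — boundary = 22.97 mm; (rotated 60° about Z; rotation is an isometry so areas/perimeters/island counts are preserved). Overall, the cross-section is a single solid region. Total boundary length (outer) = 22.97 mm.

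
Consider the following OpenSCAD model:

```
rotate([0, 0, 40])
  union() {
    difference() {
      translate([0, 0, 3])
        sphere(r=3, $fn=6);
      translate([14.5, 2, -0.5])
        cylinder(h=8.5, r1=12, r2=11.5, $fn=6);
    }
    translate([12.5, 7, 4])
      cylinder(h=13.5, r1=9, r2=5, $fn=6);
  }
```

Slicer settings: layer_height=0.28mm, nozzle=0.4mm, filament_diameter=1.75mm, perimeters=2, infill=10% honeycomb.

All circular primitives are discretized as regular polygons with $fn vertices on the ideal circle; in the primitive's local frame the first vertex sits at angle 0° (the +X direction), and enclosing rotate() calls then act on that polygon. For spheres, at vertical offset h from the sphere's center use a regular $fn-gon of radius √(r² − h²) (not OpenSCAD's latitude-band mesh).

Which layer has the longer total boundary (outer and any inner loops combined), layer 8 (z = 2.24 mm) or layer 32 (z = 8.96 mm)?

layer 32 (z = 8.96 mm)

Layer 8 (z = 2.24): the r=3 sphere contributes a regular 6-gon of circumradius √(3²−0.76²) = 2.902 (perimeter = 2·6·2.902·sin(180°/6) = 17.41 mm); the cone at (14.5, 2): at t=0.322 of its height the radius interpolates to r₁+(r₂−r₁)t = 11.839, giving a regular 6-gon of that circumradius (perimeter = 2·6·11.839·sin(180°/6) = 71.03 mm); Subtracting the remaining from the first: starting from the r=3 sphere, the cone at (14.5, 2) misses the remaining region (no effect) — boundary = 17.41 mm; the cone at (12.5, 7) is not intersected at this z (z outside [4, 17.5]); Taking the union: only that combined region is present, so the union is just that shape — boundary = 17.41 mm; (rotated 40° about Z; rotation is an isometry so areas/perimeters/island counts are preserved). So its perimeter = 17.41 mm. Layer 32 (z = 8.96): the sphere is absent (|z−center|=5.960 > r=3); the cone at (14.5, 2) does not reach this height (z outside [-0.5, 8]); Subtracting the remaining from the first: the first operand is absent here, so nothing remains; the cone at (12.5, 7) (r1=9→r2=5) has section circumradius 7.530 here — a regular 6-gon (perimeter = 2·6·7.530·sin(180°/6) = 45.18 mm); Taking the union: only the cone at (12.5, 7) is present, so the union is just that shape — boundary = 45.18 mm; (whole slice rotated 40° about Z — lengths, areas and connectivity unchanged). So its perimeter = 45.18 mm. Layer 32 is larger (45.18 vs 17.41 mm).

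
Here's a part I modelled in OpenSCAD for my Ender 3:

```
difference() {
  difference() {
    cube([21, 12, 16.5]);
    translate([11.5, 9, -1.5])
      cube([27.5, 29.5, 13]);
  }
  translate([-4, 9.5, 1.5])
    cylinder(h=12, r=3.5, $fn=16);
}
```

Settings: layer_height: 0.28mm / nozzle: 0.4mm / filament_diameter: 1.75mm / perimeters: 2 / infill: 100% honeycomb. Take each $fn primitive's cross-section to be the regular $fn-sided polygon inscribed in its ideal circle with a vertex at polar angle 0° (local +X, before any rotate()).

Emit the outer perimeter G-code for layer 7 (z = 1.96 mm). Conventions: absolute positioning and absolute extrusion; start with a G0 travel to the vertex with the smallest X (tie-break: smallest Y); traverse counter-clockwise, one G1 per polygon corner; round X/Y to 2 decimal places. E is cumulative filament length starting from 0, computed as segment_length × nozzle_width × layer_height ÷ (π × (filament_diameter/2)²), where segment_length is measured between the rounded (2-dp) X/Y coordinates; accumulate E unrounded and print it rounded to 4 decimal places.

G0 X0.00 Y0.00 Z1.96
G1 X21.00 Y0.00 E0.9778
G1 X21.00 Y9.00 E1.3969
G1 X11.50 Y9.00 E1.8393
G1 X11.50 Y12.00 E1.9790
G1 X0.00 Y12.00 E2.5145
G1 X0.00 Y0.00 E3.0732

At z = 1.96 mm: the 21×12 cube contributes its full rectangle; the 27.5×29.5 cube at (11.5, 9) contributes its full rectangle; Subtracting the remaining from the first: starting from the 21×12 cube, the 27.5×29.5 cube at (11.5, 9) partially overlaps it — only the 28.50 mm² overlap (of its 811.25 mm²) is removed, clipping the outline — 1 connected region; the r=3.5 cylinder at (-4, 9.5) gives a regular 16-gon of circumradius 3.5 (constant along its height); Taking the first minus the rest: starting from that combined region, the r=3.5 cylinder at (-4, 9.5) misses the remaining region (no effect) — 1 connected region. The outline is a single polygon with 6 vertices. Extrusion per mm of travel: 0.4 × 0.28 / (π × 0.875²) = 0.046564. Accumulating E over each segment gives final E = 3.0732.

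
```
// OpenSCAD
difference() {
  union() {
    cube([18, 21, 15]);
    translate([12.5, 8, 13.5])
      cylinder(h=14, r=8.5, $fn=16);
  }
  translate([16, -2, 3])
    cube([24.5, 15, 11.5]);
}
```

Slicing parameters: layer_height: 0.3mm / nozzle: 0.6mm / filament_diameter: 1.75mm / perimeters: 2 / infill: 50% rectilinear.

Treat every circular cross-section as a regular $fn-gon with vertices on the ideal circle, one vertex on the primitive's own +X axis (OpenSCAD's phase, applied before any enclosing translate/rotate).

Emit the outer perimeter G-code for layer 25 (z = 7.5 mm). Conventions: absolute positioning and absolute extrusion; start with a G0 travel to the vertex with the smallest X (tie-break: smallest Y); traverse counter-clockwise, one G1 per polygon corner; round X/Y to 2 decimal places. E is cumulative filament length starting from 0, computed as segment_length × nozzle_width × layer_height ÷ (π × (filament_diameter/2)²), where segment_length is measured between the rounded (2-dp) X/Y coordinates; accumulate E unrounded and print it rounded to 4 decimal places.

At z = 7.5 mm: the 18×21 cube contributes its full rectangle; the cylinder at (12.5, 8) does not reach this height (z outside [13.5, 27.5]); Combining (union): only the 18×21 cube is present, so the union is just that shape — 1 connected region; the cube at (16, -2) (footprint 24.5×15) is included at this height; Taking the first minus the rest: starting from that combined region, the 24.5×15 cube at (16, -2) partially overlaps it — only the 26.00 mm² overlap (of its 367.50 mm²) is removed, clipping the outline — 1 connected region. The outline is a single polygon with 6 vertices. Extrusion per mm of travel: 0.6 × 0.3 / (π × 0.875²) = 0.074835. Accumulating E over each segment gives final E = 5.8372.

G0 X0.00 Y0.00 Z7.50
G1 X16.00 Y0.00 E1.1974
G1 X16.00 Y13.00 E2.1702
G1 X18.00 Y13.00 E2.3199
G1 X18.00 Y21.00 E2.9186
G1 X0.00 Y21.00 E4.2656
G1 X0.00 Y0.00 E5.8372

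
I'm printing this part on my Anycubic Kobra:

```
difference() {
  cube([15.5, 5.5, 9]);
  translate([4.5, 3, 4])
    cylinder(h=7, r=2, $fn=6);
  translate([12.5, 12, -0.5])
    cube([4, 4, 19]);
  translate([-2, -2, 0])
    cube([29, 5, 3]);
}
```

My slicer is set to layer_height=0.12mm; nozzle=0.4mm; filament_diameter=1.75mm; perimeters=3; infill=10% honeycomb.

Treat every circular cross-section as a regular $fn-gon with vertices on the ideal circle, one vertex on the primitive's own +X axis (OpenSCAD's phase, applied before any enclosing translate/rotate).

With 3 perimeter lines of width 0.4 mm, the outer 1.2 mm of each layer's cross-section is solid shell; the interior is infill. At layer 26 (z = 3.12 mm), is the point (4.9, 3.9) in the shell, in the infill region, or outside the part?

infill

At z = 3.12 mm: the cube (footprint 15.5×5.5) is included at this height; the cylinder at (4.5, 3) is absent (z outside [4, 11]); the cube at (12.5, 12) (footprint 4×4) is included at this height; the cube at (-2, -2) is not intersected at this z (z outside [0, 3]); Taking the first minus the rest: starting from the 15.5×5.5 cube, the 4×4 cube at (12.5, 12) misses the remaining region (no effect) — 1 connected region. Overall, the cross-section is a single solid region. The nearest boundary edge runs (0.00, 5.50)→(15.50, 5.50); distance from the point to it = 1.60 mm. The point is inside the cross-section and 1.60 mm from the nearest boundary — more than the 1.2 mm shell width (3 × 0.4), so it's in the infill interior.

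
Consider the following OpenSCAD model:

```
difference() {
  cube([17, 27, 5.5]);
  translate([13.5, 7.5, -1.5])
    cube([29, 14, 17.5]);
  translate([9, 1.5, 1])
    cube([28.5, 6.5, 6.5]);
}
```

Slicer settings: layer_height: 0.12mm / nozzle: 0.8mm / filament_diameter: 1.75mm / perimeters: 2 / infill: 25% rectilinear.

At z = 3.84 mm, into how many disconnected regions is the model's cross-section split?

1

At z = 3.84 mm: the cube (footprint 17×27) is included at this height; the cube at (13.5, 7.5) (footprint 29×14) is included at this height; the cube at (9, 1.5) is present — its section is the full 28.5×6.5 rectangle; After the difference (first − rest): starting from the 17×27 cube, the 29×14 cube at (13.5, 7.5) partially overlaps it — only the 49.00 mm² overlap (of its 406.00 mm²) is removed, clipping the outline; the 28.5×6.5 cube at (9, 1.5) partially overlaps it — only the 50.25 mm² overlap (of its 185.25 mm²) is removed, clipping the outline — 1 connected region. The result has 1 disconnected region.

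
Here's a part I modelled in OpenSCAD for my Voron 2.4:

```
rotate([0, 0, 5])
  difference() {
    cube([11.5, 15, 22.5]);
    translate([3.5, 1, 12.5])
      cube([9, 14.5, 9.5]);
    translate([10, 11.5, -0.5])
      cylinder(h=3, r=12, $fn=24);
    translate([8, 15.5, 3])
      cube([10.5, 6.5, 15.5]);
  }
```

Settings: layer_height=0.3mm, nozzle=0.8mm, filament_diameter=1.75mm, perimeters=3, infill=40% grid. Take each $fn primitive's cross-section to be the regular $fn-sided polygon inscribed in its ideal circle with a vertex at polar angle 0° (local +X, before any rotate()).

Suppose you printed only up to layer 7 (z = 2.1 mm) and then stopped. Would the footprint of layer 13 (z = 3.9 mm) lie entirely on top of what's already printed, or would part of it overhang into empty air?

part overhangs

Compare the two slices. At z = 2.1: the 11.5×15 cube contributes its full rectangle (area 172.50 mm²); the cube at (3.5, 1) is absent (z outside [12.5, 22]); the r=12 cylinder at (10, 11.5) contributes a regular 24-gon of circumradius 12 (area = (24/2)·12.000²·sin(360°/24) = 447.24 mm²); the cube at (8, 15.5) is absent (z outside [3, 18.5]); After the difference (first − rest): starting from the 11.5×15 cube (172.50 mm²), the r=12 cylinder at (10, 11.5) partially overlaps it — only the 159.83 mm² overlap (of its 447.24 mm²) is removed, clipping the outline — area = 12.67 mm²; (rotated 5° about Z; rotation is an isometry so areas/perimeters/island counts are preserved). At z = 3.9: the cube (footprint 11.5×15) is included at this height (area 172.50 mm²); the cube at (3.5, 1) is absent (z outside [12.5, 22]); the cylinder at (10, 11.5) is not intersected at this z (z outside [-0.5, 2.5]); the 10.5×6.5 cube at (8, 15.5) contributes its full rectangle (area 68.25 mm²); Taking the first minus the rest: starting from the 11.5×15 cube (172.50 mm²), the 10.5×6.5 cube at (8, 15.5) misses the remaining region (no effect) — area = 172.50 mm²; (whole slice rotated 5° about Z — lengths, areas and connectivity unchanged). Checking containment: at z = 3.9 the cross-section extends beyond the z = 2.1 cross-section by about 159.83 mm².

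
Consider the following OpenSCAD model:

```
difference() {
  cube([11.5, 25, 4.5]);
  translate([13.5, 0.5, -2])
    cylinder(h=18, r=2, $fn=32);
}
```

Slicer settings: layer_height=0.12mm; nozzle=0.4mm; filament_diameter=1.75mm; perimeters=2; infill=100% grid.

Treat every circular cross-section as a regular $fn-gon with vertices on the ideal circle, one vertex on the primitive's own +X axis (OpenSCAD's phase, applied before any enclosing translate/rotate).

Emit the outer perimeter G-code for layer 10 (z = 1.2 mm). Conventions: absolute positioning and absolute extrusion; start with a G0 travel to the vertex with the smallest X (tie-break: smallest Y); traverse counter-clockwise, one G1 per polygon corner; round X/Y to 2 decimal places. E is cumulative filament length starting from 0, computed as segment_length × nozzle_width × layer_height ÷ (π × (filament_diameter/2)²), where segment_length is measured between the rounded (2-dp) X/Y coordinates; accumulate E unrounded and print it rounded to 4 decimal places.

At z = 1.2 mm: the cube (footprint 11.5×25) is included at this height; the cylinder at (13.5, 0.5): section is a regular 32-gon, circumradius r=2; Taking the first minus the rest: starting from the 11.5×25 cube, the r=2 cylinder at (13.5, 0.5) misses the remaining region (no effect) — 1 connected region. The outline is a single polygon with 4 vertices. Extrusion per mm of travel: 0.4 × 0.12 / (π × 0.875²) = 0.019956. Accumulating E over each segment gives final E = 1.4568.

G0 X0.00 Y0.00 Z1.20
G1 X11.50 Y0.00 E0.2295
G1 X11.50 Y25.00 E0.7284
G1 X0.00 Y25.00 E0.9579
G1 X0.00 Y0.00 E1.4568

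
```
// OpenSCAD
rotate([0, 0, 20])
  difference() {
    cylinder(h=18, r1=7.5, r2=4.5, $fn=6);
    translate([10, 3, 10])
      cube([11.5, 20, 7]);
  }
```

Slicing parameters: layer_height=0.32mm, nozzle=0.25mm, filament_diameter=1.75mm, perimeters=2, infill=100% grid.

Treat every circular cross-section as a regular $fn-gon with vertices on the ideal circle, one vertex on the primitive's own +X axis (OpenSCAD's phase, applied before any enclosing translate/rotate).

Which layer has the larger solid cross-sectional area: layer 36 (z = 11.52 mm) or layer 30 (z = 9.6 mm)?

layer 30 (z = 9.6 mm)

Layer 36 (z = 11.52): the cone (r1=7.5→r2=4.5) has section circumradius 5.580 here — a regular 6-gon (area = (6/2)·5.580²·sin(360°/6) = 80.89 mm²); the cube at (10, 3) is present — its section is the full 11.5×20 rectangle (area 230.00 mm²); After the difference (first − rest): starting from the cone (80.89 mm²), the 11.5×20 cube at (10, 3) misses the remaining region (no effect) — area = 80.89 mm²; (whole slice rotated 20° about Z — lengths, areas and connectivity unchanged). So its area = 80.89 mm². Layer 30 (z = 9.6): the cone: at t=0.533 of its height the radius interpolates to r₁+(r₂−r₁)t = 5.900, giving a regular 6-gon of that circumradius (area = (6/2)·5.900²·sin(360°/6) = 90.44 mm²); the cube at (10, 3) does not reach this height (z outside [10, 17]); Taking the first minus the rest: none of the subtracted shapes is present at this height, so the cone is unchanged — area = 90.44 mm²; (whole slice rotated 20° about Z — lengths, areas and connectivity unchanged). So its area = 90.44 mm². Layer 30 is larger (90.44 vs 80.89 mm²).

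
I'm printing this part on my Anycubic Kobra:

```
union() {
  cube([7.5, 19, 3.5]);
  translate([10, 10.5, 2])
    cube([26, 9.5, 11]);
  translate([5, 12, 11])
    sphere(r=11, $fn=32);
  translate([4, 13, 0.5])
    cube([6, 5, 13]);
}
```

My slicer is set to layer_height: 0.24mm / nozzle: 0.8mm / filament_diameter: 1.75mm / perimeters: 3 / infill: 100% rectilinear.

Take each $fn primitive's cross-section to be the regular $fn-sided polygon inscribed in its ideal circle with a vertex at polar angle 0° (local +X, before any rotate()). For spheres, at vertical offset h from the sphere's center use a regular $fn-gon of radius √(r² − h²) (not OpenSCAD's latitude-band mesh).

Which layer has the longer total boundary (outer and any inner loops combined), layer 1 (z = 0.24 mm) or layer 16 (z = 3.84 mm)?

Layer 1 (z = 0.24): the cube (footprint 7.5×19) is included at this height (perimeter 53.00 mm); the cube at (10, 10.5) is not intersected at this z (z outside [2, 13]); the sphere at (5, 12): section is a regular 32-gon, circumradius = √(r²−h²) = √(11²−10.76²) = 2.285 (perimeter = 2·32·2.285·sin(180°/32) = 14.34 mm); the cube at (4, 13) does not reach this height (z outside [0.5, 13.5]); Combining (union): the r=11 sphere at (5, 12) lies entirely inside the 7.5×19 cube, so the union is just the 7.5×19 cube — boundary = 53.00 mm. So its perimeter = 53.00 mm. Layer 16 (z = 3.84): the cube is not intersected at this z (z outside [0, 3.5]); the cube at (10, 10.5) is present — its section is the full 26×9.5 rectangle (perimeter 71.00 mm); the r=11 sphere at (5, 12) slices to a regular 32-gon of circumradius 8.351 (√(r²−h²) with h=7.16 from center) (perimeter = 2·32·8.351·sin(180°/32) = 52.38 mm); the cube at (4, 13) is present — its section is the full 6×5 rectangle (perimeter 22.00 mm); Merging all regions: the regions partially overlap (shared area 50.37 mm²), so the edge portions inside another operand are dropped and the merged outline is re-measured after clipping — boundary = 102.81 mm. So its perimeter = 102.81 mm. Layer 16 is larger (102.81 vs 53.00 mm).

layer 16 (z = 3.84 mm)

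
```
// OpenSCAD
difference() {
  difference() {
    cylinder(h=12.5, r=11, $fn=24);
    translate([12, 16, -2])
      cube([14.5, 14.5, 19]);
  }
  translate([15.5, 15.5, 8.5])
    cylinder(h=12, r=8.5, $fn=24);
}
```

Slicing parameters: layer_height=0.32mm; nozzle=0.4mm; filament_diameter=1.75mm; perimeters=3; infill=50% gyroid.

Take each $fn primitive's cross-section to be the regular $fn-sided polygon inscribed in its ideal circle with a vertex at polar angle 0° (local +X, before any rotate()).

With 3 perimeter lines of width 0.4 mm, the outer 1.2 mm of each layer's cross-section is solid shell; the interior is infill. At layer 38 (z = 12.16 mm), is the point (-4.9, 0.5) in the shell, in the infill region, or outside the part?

infill

At z = 12.16 mm: the r=11 cylinder gives a regular 24-gon of circumradius 11 (constant along its height); the cube at (12, 16) (footprint 14.5×14.5) is included at this height; Subtracting the remaining from the first: starting from the r=11 cylinder, the 14.5×14.5 cube at (12, 16) misses the remaining region (no effect) — 1 connected region; the r=8.5 cylinder at (15.5, 15.5) gives a regular 24-gon of circumradius 8.5 (constant along its height); Taking the first minus the rest: starting from the result so far, the r=8.5 cylinder at (15.5, 15.5) misses the remaining region (no effect) — 1 connected region. Overall, the cross-section is a single solid region. The nearest boundary edge runs (-11.00, 0.00)→(-10.63, 2.85); distance from the point to it = 5.98 mm. The point is inside the cross-section and 5.98 mm from the nearest boundary — more than the 1.2 mm shell width (3 × 0.4), so it's in the infill interior.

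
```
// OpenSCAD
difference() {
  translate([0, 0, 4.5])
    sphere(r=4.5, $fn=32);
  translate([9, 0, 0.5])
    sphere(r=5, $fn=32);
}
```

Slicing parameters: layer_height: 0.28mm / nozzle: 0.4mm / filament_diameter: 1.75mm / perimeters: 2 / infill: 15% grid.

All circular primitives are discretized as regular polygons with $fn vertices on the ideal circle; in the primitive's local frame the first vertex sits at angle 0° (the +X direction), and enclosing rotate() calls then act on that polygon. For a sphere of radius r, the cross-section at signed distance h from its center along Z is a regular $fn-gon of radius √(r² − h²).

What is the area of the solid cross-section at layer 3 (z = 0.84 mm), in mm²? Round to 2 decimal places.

At z = 0.84 mm: the sphere: section is a regular 32-gon, circumradius = √(r²−h²) = √(4.5²−3.66²) = 2.618 (area = (32/2)·2.618²·sin(360°/32) = 21.40 mm²); the r=5 sphere at (9, 0) slices to a regular 32-gon of circumradius 4.988 (√(r²−h²) with h=0.34 from center) (area = (32/2)·4.988²·sin(360°/32) = 77.68 mm²); Subtracting the remaining from the first: starting from the r=4.5 sphere (21.40 mm²), the r=5 sphere at (9, 0) misses the remaining region (no effect) — area = 21.40 mm². Overall, the cross-section is a single solid region. Net area = 21.40 mm².

21.40 mm²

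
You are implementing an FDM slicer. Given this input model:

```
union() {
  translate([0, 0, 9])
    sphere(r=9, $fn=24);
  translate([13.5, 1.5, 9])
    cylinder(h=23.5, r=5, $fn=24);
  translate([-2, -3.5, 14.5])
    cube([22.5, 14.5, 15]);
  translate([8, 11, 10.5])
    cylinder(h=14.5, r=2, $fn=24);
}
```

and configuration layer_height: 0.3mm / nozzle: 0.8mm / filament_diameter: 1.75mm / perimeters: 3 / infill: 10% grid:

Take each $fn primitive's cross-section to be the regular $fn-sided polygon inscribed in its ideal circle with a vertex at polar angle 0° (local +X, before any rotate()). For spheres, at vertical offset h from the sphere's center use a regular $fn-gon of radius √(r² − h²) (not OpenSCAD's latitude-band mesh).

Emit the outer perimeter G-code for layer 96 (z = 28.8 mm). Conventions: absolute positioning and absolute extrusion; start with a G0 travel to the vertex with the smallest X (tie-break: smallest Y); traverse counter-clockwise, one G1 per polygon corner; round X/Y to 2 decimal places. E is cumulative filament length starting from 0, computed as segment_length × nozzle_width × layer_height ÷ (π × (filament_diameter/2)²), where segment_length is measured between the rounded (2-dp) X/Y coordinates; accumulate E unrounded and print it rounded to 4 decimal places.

G0 X-2.00 Y-3.50 Z28.80
G1 X20.50 Y-3.50 E2.2451
G1 X20.50 Y11.00 E3.6919
G1 X-2.00 Y11.00 E5.9369
G1 X-2.00 Y-3.50 E7.3837

At z = 28.8 mm: the sphere is absent (|z−center|=19.800 > r=9); the r=5 cylinder at (13.5, 1.5) gives a regular 24-gon of circumradius 5 (constant along its height); the 22.5×14.5 cube at (-2, -3.5) contributes its full rectangle; the cylinder at (8, 11) is not intersected at this z (z outside [10.5, 25]); Combining (union): the r=5 cylinder at (13.5, 1.5) lies entirely inside the 22.5×14.5 cube at (-2, -3.5), so the union is just the 22.5×14.5 cube at (-2, -3.5) — 1 connected region. The outline is a single polygon with 4 vertices. Extrusion per mm of travel: 0.8 × 0.3 / (π × 0.875²) = 0.099780. Accumulating E over each segment gives final E = 7.3837.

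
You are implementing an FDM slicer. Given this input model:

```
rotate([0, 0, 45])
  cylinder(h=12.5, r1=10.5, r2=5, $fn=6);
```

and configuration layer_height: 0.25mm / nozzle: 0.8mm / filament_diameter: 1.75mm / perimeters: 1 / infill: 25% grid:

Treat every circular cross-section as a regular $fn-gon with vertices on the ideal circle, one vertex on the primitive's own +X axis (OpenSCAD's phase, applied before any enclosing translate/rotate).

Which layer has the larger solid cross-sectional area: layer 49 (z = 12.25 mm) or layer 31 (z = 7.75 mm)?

Layer 49 (z = 12.25): the cone contributes a regular 6-gon of circumradius 5.110 (interpolated between r1=10.5 and r2=5 at t=0.980) (area = (6/2)·5.110²·sin(360°/6) = 67.84 mm²); (whole slice rotated 45° about Z — lengths, areas and connectivity unchanged). So its area = 67.84 mm². Layer 31 (z = 7.75): the cone contributes a regular 6-gon of circumradius 7.090 (interpolated between r1=10.5 and r2=5 at t=0.620) (area = (6/2)·7.090²·sin(360°/6) = 130.60 mm²); (whole slice rotated 45° about Z — lengths, areas and connectivity unchanged). So its area = 130.60 mm². Layer 31 is larger (130.60 vs 67.84 mm²).

layer 31 (z = 7.75 mm)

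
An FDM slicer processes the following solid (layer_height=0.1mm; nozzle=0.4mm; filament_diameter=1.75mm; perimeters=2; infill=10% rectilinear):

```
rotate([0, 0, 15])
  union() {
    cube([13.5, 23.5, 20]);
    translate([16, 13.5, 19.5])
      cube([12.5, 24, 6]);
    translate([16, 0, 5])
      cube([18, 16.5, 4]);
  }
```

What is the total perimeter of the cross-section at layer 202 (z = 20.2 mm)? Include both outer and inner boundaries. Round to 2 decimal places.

At z = 20.2 mm: the cube does not reach this height (z outside [0, 20]); the cube at (16, 13.5) is present — its section is the full 12.5×24 rectangle (perimeter 73.00 mm); the cube at (16, 0) does not reach this height (z outside [5, 9]); Taking the union: only the 12.5×24 cube at (16, 13.5) is present, so the union is just that shape — boundary = 73.00 mm; (rotated 15° about Z; rotation is an isometry so areas/perimeters/island counts are preserved). Overall, the cross-section is a single solid region. Total boundary length (outer) = 73.00 mm.

73.00 mm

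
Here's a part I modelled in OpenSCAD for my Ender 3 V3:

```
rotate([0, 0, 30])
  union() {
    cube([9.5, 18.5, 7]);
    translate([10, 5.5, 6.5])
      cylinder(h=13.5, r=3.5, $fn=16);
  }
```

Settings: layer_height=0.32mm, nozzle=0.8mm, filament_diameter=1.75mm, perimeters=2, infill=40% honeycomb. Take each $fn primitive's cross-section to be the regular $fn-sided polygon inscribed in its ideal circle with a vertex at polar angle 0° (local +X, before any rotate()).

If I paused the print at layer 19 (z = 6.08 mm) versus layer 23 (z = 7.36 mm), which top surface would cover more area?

layer 19 (z = 6.08 mm)

Layer 19 (z = 6.08): the cube (footprint 9.5×18.5) is included at this height (area 175.75 mm²); the cylinder at (10, 5.5) does not reach this height (z outside [6.5, 20]); Taking the union: only the 9.5×18.5 cube is present, so the union is just that shape — area = 175.75 mm²; (whole slice rotated 30° about Z — lengths, areas and connectivity unchanged). So its area = 175.75 mm². Layer 23 (z = 7.36): the cube does not reach this height (z outside [0, 7]); the r=3.5 cylinder at (10, 5.5) gives a regular 16-gon of circumradius 3.5 (constant along its height) (area = (16/2)·3.500²·sin(360°/16) = 37.50 mm²); Combining (union): only the r=3.5 cylinder at (10, 5.5) is present, so the union is just that shape — area = 37.50 mm²; (rotated 30° about Z; rotation is an isometry so areas/perimeters/island counts are preserved). So its area = 37.50 mm². Layer 19 is larger (175.75 vs 37.50 mm²).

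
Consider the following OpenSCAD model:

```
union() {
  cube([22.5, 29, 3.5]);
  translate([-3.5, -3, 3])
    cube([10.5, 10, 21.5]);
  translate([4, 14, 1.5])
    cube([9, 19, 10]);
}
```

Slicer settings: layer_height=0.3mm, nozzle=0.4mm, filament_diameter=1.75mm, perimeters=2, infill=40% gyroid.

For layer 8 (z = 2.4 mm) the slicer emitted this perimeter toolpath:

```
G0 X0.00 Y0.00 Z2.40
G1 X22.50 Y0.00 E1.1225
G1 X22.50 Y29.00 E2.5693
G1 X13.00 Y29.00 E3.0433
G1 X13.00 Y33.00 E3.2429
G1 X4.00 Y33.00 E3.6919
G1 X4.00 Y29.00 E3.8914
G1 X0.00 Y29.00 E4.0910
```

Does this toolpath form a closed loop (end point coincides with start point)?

no

Start point (G0): (0.00, 0.00). End point (last G1): the path does not return to the start — open.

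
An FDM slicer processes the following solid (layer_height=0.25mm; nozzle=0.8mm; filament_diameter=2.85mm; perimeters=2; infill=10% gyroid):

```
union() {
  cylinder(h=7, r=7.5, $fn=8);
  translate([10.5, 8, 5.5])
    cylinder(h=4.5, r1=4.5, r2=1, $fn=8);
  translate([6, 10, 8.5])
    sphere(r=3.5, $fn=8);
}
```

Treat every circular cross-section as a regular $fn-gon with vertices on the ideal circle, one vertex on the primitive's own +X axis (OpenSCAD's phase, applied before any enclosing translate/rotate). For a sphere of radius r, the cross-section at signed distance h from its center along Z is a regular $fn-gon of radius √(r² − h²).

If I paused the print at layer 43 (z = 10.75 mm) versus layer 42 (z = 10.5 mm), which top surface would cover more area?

Layer 43 (z = 10.75): the cylinder is absent (z outside [0, 7]); the cone at (10.5, 8) is absent (z outside [5.5, 10]); the r=3.5 sphere at (6, 10) contributes a regular 8-gon of circumradius √(3.5²−2.25²) = 2.681 (area = (8/2)·2.681²·sin(360°/8) = 20.33 mm²); Combining (union): only the r=3.5 sphere at (6, 10) is present, so the union is just that shape — area = 20.33 mm². So its area = 20.33 mm². Layer 42 (z = 10.5): the cylinder is not intersected at this z (z outside [0, 7]); the cone at (10.5, 8) does not reach this height (z outside [5.5, 10]); the r=3.5 sphere at (6, 10) slices to a regular 8-gon of circumradius 2.872 (√(r²−h²) with h=2 from center) (area = (8/2)·2.872²·sin(360°/8) = 23.33 mm²); Merging all regions: only the r=3.5 sphere at (6, 10) is present, so the union is just that shape — area = 23.33 mm². So its area = 23.33 mm². Layer 42 is larger (23.33 vs 20.33 mm²).

layer 42 (z = 10.5 mm)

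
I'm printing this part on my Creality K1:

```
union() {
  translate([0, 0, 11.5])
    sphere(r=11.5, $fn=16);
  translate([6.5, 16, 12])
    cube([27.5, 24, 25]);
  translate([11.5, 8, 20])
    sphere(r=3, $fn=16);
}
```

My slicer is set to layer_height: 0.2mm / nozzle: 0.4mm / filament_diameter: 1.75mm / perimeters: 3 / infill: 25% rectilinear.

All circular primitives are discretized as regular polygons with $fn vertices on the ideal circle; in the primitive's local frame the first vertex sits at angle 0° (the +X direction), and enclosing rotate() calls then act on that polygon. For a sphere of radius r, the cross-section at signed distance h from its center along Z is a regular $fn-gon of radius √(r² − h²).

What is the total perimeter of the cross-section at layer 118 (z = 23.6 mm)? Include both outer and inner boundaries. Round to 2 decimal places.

At z = 23.6 mm: the sphere is not intersected at this z (|z−center|=12.100 > r=11.5); the 27.5×24 cube at (6.5, 16) contributes its full rectangle (perimeter 103.00 mm); the sphere at (11.5, 8) is not intersected at this z (|z−center|=3.600 > r=3); Combining (union): only the 27.5×24 cube at (6.5, 16) is present, so the union is just that shape — boundary = 103.00 mm. Overall, the cross-section is a single solid region. Total boundary length (outer) = 103.00 mm.

103.00 mm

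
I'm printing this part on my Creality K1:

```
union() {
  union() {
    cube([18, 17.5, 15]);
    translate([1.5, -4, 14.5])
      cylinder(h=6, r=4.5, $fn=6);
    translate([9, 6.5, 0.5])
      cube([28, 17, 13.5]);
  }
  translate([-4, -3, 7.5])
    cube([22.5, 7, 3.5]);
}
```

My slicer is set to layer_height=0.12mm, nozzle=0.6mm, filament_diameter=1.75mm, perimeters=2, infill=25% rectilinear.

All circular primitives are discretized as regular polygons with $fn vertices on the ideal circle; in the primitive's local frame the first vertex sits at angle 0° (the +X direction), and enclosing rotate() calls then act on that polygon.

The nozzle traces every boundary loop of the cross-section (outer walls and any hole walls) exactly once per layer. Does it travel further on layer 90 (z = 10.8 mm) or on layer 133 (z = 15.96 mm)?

layer 90 (z = 10.8 mm)

Layer 90 (z = 10.8): the 18×17.5 cube contributes its full rectangle (perimeter 71.00 mm); the cylinder at (1.5, -4) is not intersected at this z (z outside [14.5, 20.5]); the 28×17 cube at (9, 6.5) contributes its full rectangle (perimeter 90.00 mm); Merging all regions: the regions partially overlap (shared area 99.00 mm²), so the edge portions inside another operand are dropped and the merged outline is re-measured after clipping — boundary = 121.00 mm; the 22.5×7 cube at (-4, -3) contributes its full rectangle (perimeter 59.00 mm); Taking the union: the regions partially overlap (shared area 72.00 mm²), so the edge portions inside another operand are dropped and the merged outline is re-measured after clipping — boundary = 136.00 mm. So its perimeter = 136.00 mm. Layer 133 (z = 15.96): the cube is absent (z outside [0, 15]); the r=4.5 cylinder at (1.5, -4) contributes a regular 6-gon of circumradius 4.5 (perimeter = 2·6·4.500·sin(180°/6) = 27.00 mm); the cube at (9, 6.5) is not intersected at this z (z outside [0.5, 14]); Combining (union): only the r=4.5 cylinder at (1.5, -4) is present, so the union is just that shape — boundary = 27.00 mm; the cube at (-4, -3) is absent (z outside [7.5, 11]); Combining (union): only that combined region is present, so the union is just that shape — boundary = 27.00 mm. So its perimeter = 27.00 mm. Layer 90 is larger (136.00 vs 27.00 mm).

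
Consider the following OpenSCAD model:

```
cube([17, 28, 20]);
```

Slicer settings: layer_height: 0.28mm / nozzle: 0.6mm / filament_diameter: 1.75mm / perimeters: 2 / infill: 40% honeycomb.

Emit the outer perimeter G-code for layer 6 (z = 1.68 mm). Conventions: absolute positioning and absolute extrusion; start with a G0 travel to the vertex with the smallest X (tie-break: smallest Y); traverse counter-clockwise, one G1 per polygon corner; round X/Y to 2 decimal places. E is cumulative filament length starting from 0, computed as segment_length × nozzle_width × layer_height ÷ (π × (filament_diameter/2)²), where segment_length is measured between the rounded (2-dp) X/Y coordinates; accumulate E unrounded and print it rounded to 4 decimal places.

G0 X0.00 Y0.00 Z1.68
G1 X17.00 Y0.00 E1.1874
G1 X17.00 Y28.00 E3.1431
G1 X0.00 Y28.00 E4.3305
G1 X0.00 Y0.00 E6.2862

At z = 1.68 mm: the cube is present — its section is the full 17×28 rectangle. The outline is a single polygon with 4 vertices. Extrusion per mm of travel: 0.6 × 0.28 / (π × 0.875²) = 0.069846. Accumulating E over each segment gives final E = 6.2862.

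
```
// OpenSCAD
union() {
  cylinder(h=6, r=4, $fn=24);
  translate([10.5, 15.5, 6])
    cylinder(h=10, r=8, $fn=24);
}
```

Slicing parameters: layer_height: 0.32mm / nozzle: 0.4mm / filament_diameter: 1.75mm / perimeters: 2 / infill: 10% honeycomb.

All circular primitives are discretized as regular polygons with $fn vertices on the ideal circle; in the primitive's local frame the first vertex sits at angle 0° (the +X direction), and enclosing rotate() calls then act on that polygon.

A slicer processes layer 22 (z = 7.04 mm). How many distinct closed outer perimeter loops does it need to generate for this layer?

1

At z = 7.04 mm: the cylinder does not reach this height (z outside [0, 6]); the r=8 cylinder at (10.5, 15.5) contributes a regular 24-gon of circumradius 8; Combining (union): only the r=8 cylinder at (10.5, 15.5) is present, so the union is just that shape — 1 connected region. The result has 1 disconnected region.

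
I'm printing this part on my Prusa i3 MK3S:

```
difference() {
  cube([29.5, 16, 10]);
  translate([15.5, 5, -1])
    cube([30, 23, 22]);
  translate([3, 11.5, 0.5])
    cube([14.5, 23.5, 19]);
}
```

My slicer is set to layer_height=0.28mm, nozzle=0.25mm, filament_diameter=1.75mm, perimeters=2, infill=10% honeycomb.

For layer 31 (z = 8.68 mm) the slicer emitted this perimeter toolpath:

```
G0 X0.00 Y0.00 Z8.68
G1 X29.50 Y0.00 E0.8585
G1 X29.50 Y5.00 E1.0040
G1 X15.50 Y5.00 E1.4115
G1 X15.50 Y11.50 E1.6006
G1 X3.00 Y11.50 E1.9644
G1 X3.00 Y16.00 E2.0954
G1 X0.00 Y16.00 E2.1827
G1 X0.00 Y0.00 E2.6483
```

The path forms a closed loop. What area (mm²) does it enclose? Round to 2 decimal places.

Apply the shoelace formula to the sequence of (X, Y) vertices; enclosed area = 261.75 mm².

261.75 mm²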